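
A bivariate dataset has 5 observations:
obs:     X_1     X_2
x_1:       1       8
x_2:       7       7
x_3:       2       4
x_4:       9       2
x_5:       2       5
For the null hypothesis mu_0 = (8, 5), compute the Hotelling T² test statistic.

Step 1 — sample mean vector:
  mean(X_1) = (1 + 7 + 2 + 9 + 2) / 5 = 21/5 = 4.2
  mean(X_2) = (8 + 7 + 4 + 2 + 5) / 5 = 26/5 = 5.2
  x̄ = (4.2, 5.2),  deviation x̄ - mu_0 = (4.2, 5.2) - (8, 5) = (-3.8, 0.2).

Step 2 — sample covariance matrix, S[i,j] = (1/(n-1)) · Σ_k (x_{k,i} - mean_i) · (x_{k,j} - mean_j), divisor n-1 = 4:
  S[X_1,X_1] = ((-3.2)·(-3.2) + (2.8)·(2.8) + (-2.2)·(-2.2) + (4.8)·(4.8) + (-2.2)·(-2.2)) / 4 = 50.8/4 = 12.7
  S[X_1,X_2] = ((-3.2)·(2.8) + (2.8)·(1.8) + (-2.2)·(-1.2) + (4.8)·(-3.2) + (-2.2)·(-0.2)) / 4 = -16.2/4 = -4.05
  S[X_2,X_2] = ((2.8)·(2.8) + (1.8)·(1.8) + (-1.2)·(-1.2) + (-3.2)·(-3.2) + (-0.2)·(-0.2)) / 4 = 22.8/4 = 5.7
  S = [[12.7, -4.05],
 [-4.05, 5.7]].

Step 3 — invert S. det(S) = 12.7·5.7 - (-4.05)² = 55.9875.
  S^{-1} = (1/det) · [[d, -b], [-b, a]] = [[0.1018, 0.0723],
 [0.0723, 0.2268]].

Step 4 — quadratic form (x̄ - mu_0)^T · S^{-1} · (x̄ - mu_0):
  S^{-1} · (x̄ - mu_0) = (-0.3724, -0.2295),
  (x̄ - mu_0)^T · [...] = (-3.8)·(-0.3724) + (0.2)·(-0.2295) = 1.3692.

Step 5 — scale by n: T² = 5 · 1.3692 = 6.8462.

T² ≈ 6.8462


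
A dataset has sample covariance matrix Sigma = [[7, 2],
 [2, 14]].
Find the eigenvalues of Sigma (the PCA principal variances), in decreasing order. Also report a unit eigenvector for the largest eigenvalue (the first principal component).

Step 1 — characteristic polynomial of 2×2 Sigma:
  det(Sigma - λI) = λ² - trace · λ + det = 0.
  trace = 7 + 14 = 21, det = 7·14 - (2)² = 94.
Step 2 — discriminant:
  Δ = trace² - 4·det = 441 - 376 = 65.
Step 3 — eigenvalues:
  λ = (trace ± √Δ)/2 = (21 ± 8.0623)/2,
  λ_1 = 14.5311,  λ_2 = 6.4689.

Step 4 — unit eigenvector for λ_1: solve (Sigma - λ_1 I)v = 0. First row:
  (7 - 14.5311)·v_x + (2)·v_y = 0, i.e. (-7.5311)·v_x + (2)·v_y = 0,
  so v ∝ (b, λ_1 - a) = (2, 7.5311) = u.
  ||u|| = √((2)² + (7.5311)²) = √(60.7179) ≈ 7.7922,
  v_1 = u/||u|| ≈ (0.2567, 0.9665) (||v_1|| = 1).

λ_1 = 14.5311,  λ_2 = 6.4689;  v_1 ≈ (0.2567, 0.9665)


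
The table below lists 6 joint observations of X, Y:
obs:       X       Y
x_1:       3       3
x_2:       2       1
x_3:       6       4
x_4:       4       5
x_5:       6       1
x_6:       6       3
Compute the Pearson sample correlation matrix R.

Step 1 — column means:
  mean(X) = (3 + 2 + 6 + 4 + 6 + 6) / 6 = 27/6 = 4.5
  mean(Y) = (3 + 1 + 4 + 5 + 1 + 3) / 6 = 17/6 = 2.8333

Step 2 — sample variances and covariances s[i,j] = (1/(n-1)) · Σ_k (x_{k,i} - mean_i) · (x_{k,j} - mean_j), with n-1 = 5:
  s[X,X] = ((-1.5)·(-1.5) + (-2.5)·(-2.5) + (1.5)·(1.5) + (-0.5)·(-0.5) + (1.5)·(1.5) + (1.5)·(1.5)) / 5 = 15.5/5 = 3.1
  s[X,Y] = ((-1.5)·(0.1667) + (-2.5)·(-1.8333) + (1.5)·(1.1667) + (-0.5)·(2.1667) + (1.5)·(-1.8333) + (1.5)·(0.1667)) / 5 = 2.5/5 = 0.5
  s[Y,Y] = ((0.1667)·(0.1667) + (-1.8333)·(-1.8333) + (1.1667)·(1.1667) + (2.1667)·(2.1667) + (-1.8333)·(-1.8333) + (0.1667)·(0.1667)) / 5 = 12.8333/5 = 2.5667
  Sample standard deviations s_i = √(s[i,i]):
  s(X) = √(3.1) = 1.7607
  s(Y) = √(2.5667) = 1.6021

Step 3 — r_{ij} = s_{ij} / (s_i · s_j):
  r[X,X] = 1 (diagonal).
  r[X,Y] = 0.5 / (1.7607 · 1.6021) = 0.5 / 2.8208 = 0.1773
  r[Y,Y] = 1 (diagonal).

R is symmetric with unit diagonal. Assembling:

R = [[1, 0.1773],
 [0.1773, 1]]


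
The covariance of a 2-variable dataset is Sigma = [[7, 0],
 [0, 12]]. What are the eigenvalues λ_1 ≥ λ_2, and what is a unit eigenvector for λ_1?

Step 1 — characteristic polynomial of 2×2 Sigma:
  det(Sigma - λI) = λ² - trace · λ + det = 0.
  trace = 7 + 12 = 19, det = 7·12 - (0)² = 84.
Step 2 — discriminant:
  Δ = trace² - 4·det = 361 - 336 = 25.
Step 3 — eigenvalues:
  λ = (trace ± √Δ)/2 = (19 ± 5)/2,
  λ_1 = 12,  λ_2 = 7.

Step 4 — unit eigenvector for λ_1: Sigma is diagonal, so its eigenvectors are the coordinate axes. λ_1 = 12 is the diagonal entry on the second coordinate axis, hence
  v_1 = (0, 1) (||v_1|| = 1).

λ_1 = 12,  λ_2 = 7;  v_1 ≈ (0, 1)


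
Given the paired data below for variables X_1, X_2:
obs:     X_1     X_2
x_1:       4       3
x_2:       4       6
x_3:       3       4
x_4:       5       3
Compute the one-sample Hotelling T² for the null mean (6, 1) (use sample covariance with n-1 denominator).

Step 1 — sample mean vector:
  mean(X_1) = (4 + 4 + 3 + 5) / 4 = 16/4 = 4
  mean(X_2) = (3 + 6 + 4 + 3) / 4 = 16/4 = 4
  x̄ = (4, 4),  deviation x̄ - mu_0 = (4, 4) - (6, 1) = (-2, 3).

Step 2 — sample covariance matrix, S[i,j] = (1/(n-1)) · Σ_k (x_{k,i} - mean_i) · (x_{k,j} - mean_j), divisor n-1 = 3:
  S[X_1,X_1] = ((0)·(0) + (0)·(0) + (-1)·(-1) + (1)·(1)) / 3 = 2/3 = 0.6667
  S[X_1,X_2] = ((0)·(-1) + (0)·(2) + (-1)·(0) + (1)·(-1)) / 3 = -1/3 = -0.3333
  S[X_2,X_2] = ((-1)·(-1) + (2)·(2) + (0)·(0) + (-1)·(-1)) / 3 = 6/3 = 2
  S = [[0.6667, -0.3333],
 [-0.3333, 2]].

Step 3 — invert S. det(S) = 0.6667·2 - (-0.3333)² = 1.2222.
  S^{-1} = (1/det) · [[d, -b], [-b, a]] = [[1.6364, 0.2727],
 [0.2727, 0.5455]].

Step 4 — quadratic form (x̄ - mu_0)^T · S^{-1} · (x̄ - mu_0):
  S^{-1} · (x̄ - mu_0) = (-2.4545, 1.0909),
  (x̄ - mu_0)^T · [...] = (-2)·(-2.4545) + (3)·(1.0909) = 8.1818.

Step 5 — scale by n: T² = 4 · 8.1818 = 32.7273.

T² ≈ 32.7273


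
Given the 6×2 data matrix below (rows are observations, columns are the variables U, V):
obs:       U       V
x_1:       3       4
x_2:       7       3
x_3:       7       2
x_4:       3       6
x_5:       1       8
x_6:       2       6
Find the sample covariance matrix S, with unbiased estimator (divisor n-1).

Step 1 — column means:
  mean(U) = (3 + 7 + 7 + 3 + 1 + 2) / 6 = 23/6 = 3.8333
  mean(V) = (4 + 3 + 2 + 6 + 8 + 6) / 6 = 29/6 = 4.8333

Step 2 — sample covariance S[i,j] = (1/(n-1)) · Σ_k (x_{k,i} - mean_i) · (x_{k,j} - mean_j), with n-1 = 5.
  S[U,U] = ((-0.8333)·(-0.8333) + (3.1667)·(3.1667) + (3.1667)·(3.1667) + (-0.8333)·(-0.8333) + (-2.8333)·(-2.8333) + (-1.8333)·(-1.8333)) / 5 = 32.8333/5 = 6.5667
  S[U,V] = ((-0.8333)·(-0.8333) + (3.1667)·(-1.8333) + (3.1667)·(-2.8333) + (-0.8333)·(1.1667) + (-2.8333)·(3.1667) + (-1.8333)·(1.1667)) / 5 = -26.1667/5 = -5.2333
  S[V,V] = ((-0.8333)·(-0.8333) + (-1.8333)·(-1.8333) + (-2.8333)·(-2.8333) + (1.1667)·(1.1667) + (3.1667)·(3.1667) + (1.1667)·(1.1667)) / 5 = 24.8333/5 = 4.9667

S is symmetric (S[j,i] = S[i,j]). Assembling:

S = [[6.5667, -5.2333],
 [-5.2333, 4.9667]]


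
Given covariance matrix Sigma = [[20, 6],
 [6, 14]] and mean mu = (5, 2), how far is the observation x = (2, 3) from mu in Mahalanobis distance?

Step 1 — centre the observation: (x - mu) = (-3, 1).

Step 2 — invert Sigma. det(Sigma) = 20·14 - (6)² = 244.
  Sigma^{-1} = (1/det) · [[d, -b], [-b, a]] = [[0.0574, -0.0246],
 [-0.0246, 0.082]].

Step 3 — form the quadratic (x - mu)^T · Sigma^{-1} · (x - mu):
  Sigma^{-1} · (x - mu) = (-0.1967, 0.1557).
  (x - mu)^T · [Sigma^{-1} · (x - mu)] = (-3)·(-0.1967) + (1)·(0.1557) = 0.7459.

Step 4 — take square root: d = √(0.7459) ≈ 0.8637.

d(x, mu) = √(0.7459) ≈ 0.8637


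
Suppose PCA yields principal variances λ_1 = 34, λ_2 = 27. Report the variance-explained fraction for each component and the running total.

Step 1 — total variance = trace(Sigma) = Σ λ_i = 34 + 27 = 61.

Step 2 — fraction explained by component i = λ_i / Σ λ:
  PC1: 34/61 = 0.5574
  PC2: 27/61 = 0.4426

Step 3 — cumulative fraction after k components = (λ_1 + ... + λ_k) / Σ λ:
  k = 1: 34/61 = 0.5574
  k = 2: (34 + 27)/61 = 61/61 = 1

Summary (fraction, with percent):

explained: PC1 0.5574 (55.74%), PC2 0.4426 (44.26%);  cumulative: 0.5574, 1


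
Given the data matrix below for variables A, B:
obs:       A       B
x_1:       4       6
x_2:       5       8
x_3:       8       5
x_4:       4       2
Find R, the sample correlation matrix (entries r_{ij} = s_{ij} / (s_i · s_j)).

Step 1 — column means:
  mean(A) = (4 + 5 + 8 + 4) / 4 = 21/4 = 5.25
  mean(B) = (6 + 8 + 5 + 2) / 4 = 21/4 = 5.25

Step 2 — sample variances and covariances s[i,j] = (1/(n-1)) · Σ_k (x_{k,i} - mean_i) · (x_{k,j} - mean_j), with n-1 = 3:
  s[A,A] = ((-1.25)·(-1.25) + (-0.25)·(-0.25) + (2.75)·(2.75) + (-1.25)·(-1.25)) / 3 = 10.75/3 = 3.5833
  s[A,B] = ((-1.25)·(0.75) + (-0.25)·(2.75) + (2.75)·(-0.25) + (-1.25)·(-3.25)) / 3 = 1.75/3 = 0.5833
  s[B,B] = ((0.75)·(0.75) + (2.75)·(2.75) + (-0.25)·(-0.25) + (-3.25)·(-3.25)) / 3 = 18.75/3 = 6.25
  Sample standard deviations s_i = √(s[i,i]):
  s(A) = √(3.5833) = 1.893
  s(B) = √(6.25) = 2.5

Step 3 — r_{ij} = s_{ij} / (s_i · s_j):
  r[A,A] = 1 (diagonal).
  r[A,B] = 0.5833 / (1.893 · 2.5) = 0.5833 / 4.7324 = 0.1233
  r[B,B] = 1 (diagonal).

R is symmetric with unit diagonal. Assembling:

R = [[1, 0.1233],
 [0.1233, 1]]


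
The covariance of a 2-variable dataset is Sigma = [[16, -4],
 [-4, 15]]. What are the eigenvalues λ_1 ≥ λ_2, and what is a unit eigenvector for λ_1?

Step 1 — characteristic polynomial of 2×2 Sigma:
  det(Sigma - λI) = λ² - trace · λ + det = 0.
  trace = 16 + 15 = 31, det = 16·15 - (-4)² = 224.
Step 2 — discriminant:
  Δ = trace² - 4·det = 961 - 896 = 65.
Step 3 — eigenvalues:
  λ = (trace ± √Δ)/2 = (31 ± 8.0623)/2,
  λ_1 = 19.5311,  λ_2 = 11.4689.

Step 4 — unit eigenvector for λ_1: solve (Sigma - λ_1 I)v = 0. First row:
  (16 - 19.5311)·v_x + (-4)·v_y = 0, i.e. (-3.5311)·v_x + (-4)·v_y = 0,
  so v ∝ (b, λ_1 - a) = (-4, 3.5311); multiply by -1 so the first entry is positive: u = (4, -3.5311).
  ||u|| = √((4)² + (-3.5311)²) = √(28.4689) ≈ 5.3356,
  v_1 = u/||u|| ≈ (0.7497, -0.6618) (||v_1|| = 1).

λ_1 = 19.5311,  λ_2 = 11.4689;  v_1 ≈ (0.7497, -0.6618)


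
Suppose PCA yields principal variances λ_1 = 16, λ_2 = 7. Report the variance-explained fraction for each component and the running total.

Step 1 — total variance = trace(Sigma) = Σ λ_i = 16 + 7 = 23.

Step 2 — fraction explained by component i = λ_i / Σ λ:
  PC1: 16/23 = 0.6957
  PC2: 7/23 = 0.3043

Step 3 — cumulative fraction after k components = (λ_1 + ... + λ_k) / Σ λ:
  k = 1: 16/23 = 0.6957
  k = 2: (16 + 7)/23 = 23/23 = 1

Summary (fraction, with percent):

explained: PC1 0.6957 (69.57%), PC2 0.3043 (30.43%);  cumulative: 0.6957, 1


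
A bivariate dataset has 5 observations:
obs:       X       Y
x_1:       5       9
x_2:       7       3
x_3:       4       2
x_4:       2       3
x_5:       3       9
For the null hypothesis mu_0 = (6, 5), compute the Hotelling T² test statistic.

Step 1 — sample mean vector:
  mean(X) = (5 + 7 + 4 + 2 + 3) / 5 = 21/5 = 4.2
  mean(Y) = (9 + 3 + 2 + 3 + 9) / 5 = 26/5 = 5.2
  x̄ = (4.2, 5.2),  deviation x̄ - mu_0 = (4.2, 5.2) - (6, 5) = (-1.8, 0.2).

Step 2 — sample covariance matrix, S[i,j] = (1/(n-1)) · Σ_k (x_{k,i} - mean_i) · (x_{k,j} - mean_j), divisor n-1 = 4:
  S[X,X] = ((0.8)·(0.8) + (2.8)·(2.8) + (-0.2)·(-0.2) + (-2.2)·(-2.2) + (-1.2)·(-1.2)) / 4 = 14.8/4 = 3.7
  S[X,Y] = ((0.8)·(3.8) + (2.8)·(-2.2) + (-0.2)·(-3.2) + (-2.2)·(-2.2) + (-1.2)·(3.8)) / 4 = -2.2/4 = -0.55
  S[Y,Y] = ((3.8)·(3.8) + (-2.2)·(-2.2) + (-3.2)·(-3.2) + (-2.2)·(-2.2) + (3.8)·(3.8)) / 4 = 48.8/4 = 12.2
  S = [[3.7, -0.55],
 [-0.55, 12.2]].

Step 3 — invert S. det(S) = 3.7·12.2 - (-0.55)² = 44.8375.
  S^{-1} = (1/det) · [[d, -b], [-b, a]] = [[0.2721, 0.0123],
 [0.0123, 0.0825]].

Step 4 — quadratic form (x̄ - mu_0)^T · S^{-1} · (x̄ - mu_0):
  S^{-1} · (x̄ - mu_0) = (-0.4873, -0.0056),
  (x̄ - mu_0)^T · [...] = (-1.8)·(-0.4873) + (0.2)·(-0.0056) = 0.8761.

Step 5 — scale by n: T² = 5 · 0.8761 = 4.3803.

T² ≈ 4.3803


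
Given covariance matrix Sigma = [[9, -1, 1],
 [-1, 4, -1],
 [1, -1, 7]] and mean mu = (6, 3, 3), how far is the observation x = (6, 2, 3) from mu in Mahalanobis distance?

Step 1 — centre the observation: (x - mu) = (0, -1, 0).

Step 2 — invert Sigma (cofactor / det for 3×3, or solve directly):
  Sigma^{-1} = [[0.1154, 0.0256, -0.0128],
 [0.0256, 0.265, 0.0342],
 [-0.0128, 0.0342, 0.1496]].

Step 3 — form the quadratic (x - mu)^T · Sigma^{-1} · (x - mu):
  Sigma^{-1} · (x - mu) = (-0.0256, -0.265, -0.0342).
  (x - mu)^T · [Sigma^{-1} · (x - mu)] = (0)·(-0.0256) + (-1)·(-0.265) + (0)·(-0.0342) = 0.265.

Step 4 — take square root: d = √(0.265) ≈ 0.5147.

d(x, mu) = √(0.265) ≈ 0.5147


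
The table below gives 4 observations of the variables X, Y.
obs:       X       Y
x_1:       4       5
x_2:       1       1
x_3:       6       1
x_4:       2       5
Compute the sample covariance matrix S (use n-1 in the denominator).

Step 1 — column means:
  mean(X) = (4 + 1 + 6 + 2) / 4 = 13/4 = 3.25
  mean(Y) = (5 + 1 + 1 + 5) / 4 = 12/4 = 3

Step 2 — sample covariance S[i,j] = (1/(n-1)) · Σ_k (x_{k,i} - mean_i) · (x_{k,j} - mean_j), with n-1 = 3.
  S[X,X] = ((0.75)·(0.75) + (-2.25)·(-2.25) + (2.75)·(2.75) + (-1.25)·(-1.25)) / 3 = 14.75/3 = 4.9167
  S[X,Y] = ((0.75)·(2) + (-2.25)·(-2) + (2.75)·(-2) + (-1.25)·(2)) / 3 = -2/3 = -0.6667
  S[Y,Y] = ((2)·(2) + (-2)·(-2) + (-2)·(-2) + (2)·(2)) / 3 = 16/3 = 5.3333

S is symmetric (S[j,i] = S[i,j]). Assembling:

S = [[4.9167, -0.6667],
 [-0.6667, 5.3333]]


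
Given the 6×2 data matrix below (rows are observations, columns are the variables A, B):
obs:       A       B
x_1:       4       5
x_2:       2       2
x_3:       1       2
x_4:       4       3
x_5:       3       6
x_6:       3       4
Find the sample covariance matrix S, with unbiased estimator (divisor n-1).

Step 1 — column means:
  mean(A) = (4 + 2 + 1 + 4 + 3 + 3) / 6 = 17/6 = 2.8333
  mean(B) = (5 + 2 + 2 + 3 + 6 + 4) / 6 = 22/6 = 3.6667

Step 2 — sample covariance S[i,j] = (1/(n-1)) · Σ_k (x_{k,i} - mean_i) · (x_{k,j} - mean_j), with n-1 = 5.
  S[A,A] = ((1.1667)·(1.1667) + (-0.8333)·(-0.8333) + (-1.8333)·(-1.8333) + (1.1667)·(1.1667) + (0.1667)·(0.1667) + (0.1667)·(0.1667)) / 5 = 6.8333/5 = 1.3667
  S[A,B] = ((1.1667)·(1.3333) + (-0.8333)·(-1.6667) + (-1.8333)·(-1.6667) + (1.1667)·(-0.6667) + (0.1667)·(2.3333) + (0.1667)·(0.3333)) / 5 = 5.6667/5 = 1.1333
  S[B,B] = ((1.3333)·(1.3333) + (-1.6667)·(-1.6667) + (-1.6667)·(-1.6667) + (-0.6667)·(-0.6667) + (2.3333)·(2.3333) + (0.3333)·(0.3333)) / 5 = 13.3333/5 = 2.6667

S is symmetric (S[j,i] = S[i,j]). Assembling:

S = [[1.3667, 1.1333],
 [1.1333, 2.6667]]


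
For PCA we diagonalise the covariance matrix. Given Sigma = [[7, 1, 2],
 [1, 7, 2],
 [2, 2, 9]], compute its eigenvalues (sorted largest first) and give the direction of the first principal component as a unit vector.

Step 1 — characteristic polynomial p(λ) = det(λI - Sigma) = λ³ - tr·λ² + c_1·λ - det, where tr = trace, c_1 = sum of the principal 2×2 minors, det = det(Sigma):
  tr = 7 + 7 + 9 = 23,
  c_1 = (7·7 - (1)²) + (7·9 - (2)²) + (7·9 - (2)²) = 48 + 59 + 59 = 166,
  det = 7·(7·9 - (2)²) - (1)·((1)·9 - (2)·(2)) + (2)·((1)·(2) - 7·(2)) = 7·(59) - (1)·(5) + (2)·(-12) = 384.
  So p(λ) = λ³ - 23λ² + 166λ - 384.
Step 2 — look for an integer root (rational root theorem: any rational root is an integer divisor of 384). Testing λ = 6:
  p(6) = 216 - 828 + 996 - 384 = 0  ✓
  Dividing out (λ - 6): p(λ) = (λ - 6)(λ² - 17λ + 64).
Step 3 — remaining eigenvalues from the quadratic λ² - 17λ + 64 = 0:
  Δ = 17² - 4·64 = 289 - 256 = 33,  λ = (17 ± √33)/2 = (17 ± 5.7446)/2 ≈ 11.3723 or 5.6277.
  Sorted: λ_1 = 11.3723,  λ_2 = 6,  λ_3 = 5.6277  (check: sum = 23 = tr ✓).

Step 4 — unit eigenvector for λ_1 ≈ 11.3723: v spans the null space of (Sigma - λ_1 I), whose rows are
  r_1 = (-4.3723, 1, 2),  r_2 = (1, -4.3723, 2),  r_3 = (2, 2, -2.3723).
  v is orthogonal to every row, so take v ∝ r_1 × r_2 = ((1)·(2) - (2)·(-4.3723), (2)·(1) - (-4.3723)·(2), (-4.3723)·(-4.3723) - (1)·(1)) ≈ (10.7446, 10.7446, 18.1168).
  Let u = (10.7446, 10.7446, 18.1168).
  ||u|| = √((10.7446)² + (10.7446)² + (18.1168)²) = √(559.1113) ≈ 23.6455,  v_1 = u/||u|| ≈ (0.4544, 0.4544, 0.7662) (||v_1|| = 1).

λ_1 = 11.3723,  λ_2 = 6,  λ_3 = 5.6277;  v_1 ≈ (0.4544, 0.4544, 0.7662)


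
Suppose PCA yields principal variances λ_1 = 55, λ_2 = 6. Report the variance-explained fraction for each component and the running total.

Step 1 — total variance = trace(Sigma) = Σ λ_i = 55 + 6 = 61.

Step 2 — fraction explained by component i = λ_i / Σ λ:
  PC1: 55/61 = 0.9016
  PC2: 6/61 = 0.0984

Step 3 — cumulative fraction after k components = (λ_1 + ... + λ_k) / Σ λ:
  k = 1: 55/61 = 0.9016
  k = 2: (55 + 6)/61 = 61/61 = 1

Summary (fraction, with percent):

explained: PC1 0.9016 (90.16%), PC2 0.0984 (9.84%);  cumulative: 0.9016, 1


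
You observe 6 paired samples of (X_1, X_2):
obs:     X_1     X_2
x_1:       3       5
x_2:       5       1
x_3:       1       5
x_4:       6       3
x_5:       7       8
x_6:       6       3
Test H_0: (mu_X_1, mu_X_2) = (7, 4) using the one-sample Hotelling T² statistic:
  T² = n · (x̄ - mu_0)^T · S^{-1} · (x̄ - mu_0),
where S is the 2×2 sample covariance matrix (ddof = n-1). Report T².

Step 1 — sample mean vector:
  mean(X_1) = (3 + 5 + 1 + 6 + 7 + 6) / 6 = 28/6 = 4.6667
  mean(X_2) = (5 + 1 + 5 + 3 + 8 + 3) / 6 = 25/6 = 4.1667
  x̄ = (4.6667, 4.1667),  deviation x̄ - mu_0 = (4.6667, 4.1667) - (7, 4) = (-2.3333, 0.1667).

Step 2 — sample covariance matrix, S[i,j] = (1/(n-1)) · Σ_k (x_{k,i} - mean_i) · (x_{k,j} - mean_j), divisor n-1 = 5:
  S[X_1,X_1] = ((-1.6667)·(-1.6667) + (0.3333)·(0.3333) + (-3.6667)·(-3.6667) + (1.3333)·(1.3333) + (2.3333)·(2.3333) + (1.3333)·(1.3333)) / 5 = 25.3333/5 = 5.0667
  S[X_1,X_2] = ((-1.6667)·(0.8333) + (0.3333)·(-3.1667) + (-3.6667)·(0.8333) + (1.3333)·(-1.1667) + (2.3333)·(3.8333) + (1.3333)·(-1.1667)) / 5 = 0.3333/5 = 0.0667
  S[X_2,X_2] = ((0.8333)·(0.8333) + (-3.1667)·(-3.1667) + (0.8333)·(0.8333) + (-1.1667)·(-1.1667) + (3.8333)·(3.8333) + (-1.1667)·(-1.1667)) / 5 = 28.8333/5 = 5.7667
  S = [[5.0667, 0.0667],
 [0.0667, 5.7667]].

Step 3 — invert S. det(S) = 5.0667·5.7667 - (0.0667)² = 29.2133.
  S^{-1} = (1/det) · [[d, -b], [-b, a]] = [[0.1974, -0.0023],
 [-0.0023, 0.1734]].

Step 4 — quadratic form (x̄ - mu_0)^T · S^{-1} · (x̄ - mu_0):
  S^{-1} · (x̄ - mu_0) = (-0.461, 0.0342),
  (x̄ - mu_0)^T · [...] = (-2.3333)·(-0.461) + (0.1667)·(0.0342) = 1.0813.

Step 5 — scale by n: T² = 6 · 1.0813 = 6.4879.

T² ≈ 6.4879


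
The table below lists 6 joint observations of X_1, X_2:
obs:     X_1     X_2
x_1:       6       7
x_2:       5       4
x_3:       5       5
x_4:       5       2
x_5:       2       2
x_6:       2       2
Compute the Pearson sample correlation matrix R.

Step 1 — column means:
  mean(X_1) = (6 + 5 + 5 + 5 + 2 + 2) / 6 = 25/6 = 4.1667
  mean(X_2) = (7 + 4 + 5 + 2 + 2 + 2) / 6 = 22/6 = 3.6667

Step 2 — sample variances and covariances s[i,j] = (1/(n-1)) · Σ_k (x_{k,i} - mean_i) · (x_{k,j} - mean_j), with n-1 = 5:
  s[X_1,X_1] = ((1.8333)·(1.8333) + (0.8333)·(0.8333) + (0.8333)·(0.8333) + (0.8333)·(0.8333) + (-2.1667)·(-2.1667) + (-2.1667)·(-2.1667)) / 5 = 14.8333/5 = 2.9667
  s[X_1,X_2] = ((1.8333)·(3.3333) + (0.8333)·(0.3333) + (0.8333)·(1.3333) + (0.8333)·(-1.6667) + (-2.1667)·(-1.6667) + (-2.1667)·(-1.6667)) / 5 = 13.3333/5 = 2.6667
  s[X_2,X_2] = ((3.3333)·(3.3333) + (0.3333)·(0.3333) + (1.3333)·(1.3333) + (-1.6667)·(-1.6667) + (-1.6667)·(-1.6667) + (-1.6667)·(-1.6667)) / 5 = 21.3333/5 = 4.2667
  Sample standard deviations s_i = √(s[i,i]):
  s(X_1) = √(2.9667) = 1.7224
  s(X_2) = √(4.2667) = 2.0656

Step 3 — r_{ij} = s_{ij} / (s_i · s_j):
  r[X_1,X_1] = 1 (diagonal).
  r[X_1,X_2] = 2.6667 / (1.7224 · 2.0656) = 2.6667 / 3.5578 = 0.7495
  r[X_2,X_2] = 1 (diagonal).

R is symmetric with unit diagonal. Assembling:

R = [[1, 0.7495],
 [0.7495, 1]]


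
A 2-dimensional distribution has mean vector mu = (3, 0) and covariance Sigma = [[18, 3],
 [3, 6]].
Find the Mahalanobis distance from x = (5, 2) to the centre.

Step 1 — centre the observation: (x - mu) = (2, 2).

Step 2 — invert Sigma. det(Sigma) = 18·6 - (3)² = 99.
  Sigma^{-1} = (1/det) · [[d, -b], [-b, a]] = [[0.0606, -0.0303],
 [-0.0303, 0.1818]].

Step 3 — form the quadratic (x - mu)^T · Sigma^{-1} · (x - mu):
  Sigma^{-1} · (x - mu) = (0.0606, 0.303).
  (x - mu)^T · [Sigma^{-1} · (x - mu)] = (2)·(0.0606) + (2)·(0.303) = 0.7273.

Step 4 — take square root: d = √(0.7273) ≈ 0.8528.

d(x, mu) = √(0.7273) ≈ 0.8528


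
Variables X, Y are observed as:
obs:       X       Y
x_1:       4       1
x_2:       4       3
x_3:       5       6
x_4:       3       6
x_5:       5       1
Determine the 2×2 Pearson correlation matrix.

Step 1 — column means:
  mean(X) = (4 + 4 + 5 + 3 + 5) / 5 = 21/5 = 4.2
  mean(Y) = (1 + 3 + 6 + 6 + 1) / 5 = 17/5 = 3.4

Step 2 — sample variances and covariances s[i,j] = (1/(n-1)) · Σ_k (x_{k,i} - mean_i) · (x_{k,j} - mean_j), with n-1 = 4:
  s[X,X] = ((-0.2)·(-0.2) + (-0.2)·(-0.2) + (0.8)·(0.8) + (-1.2)·(-1.2) + (0.8)·(0.8)) / 4 = 2.8/4 = 0.7
  s[X,Y] = ((-0.2)·(-2.4) + (-0.2)·(-0.4) + (0.8)·(2.6) + (-1.2)·(2.6) + (0.8)·(-2.4)) / 4 = -2.4/4 = -0.6
  s[Y,Y] = ((-2.4)·(-2.4) + (-0.4)·(-0.4) + (2.6)·(2.6) + (2.6)·(2.6) + (-2.4)·(-2.4)) / 4 = 25.2/4 = 6.3
  Sample standard deviations s_i = √(s[i,i]):
  s(X) = √(0.7) = 0.8367
  s(Y) = √(6.3) = 2.51

Step 3 — r_{ij} = s_{ij} / (s_i · s_j):
  r[X,X] = 1 (diagonal).
  r[X,Y] = -0.6 / (0.8367 · 2.51) = -0.6 / 2.1 = -0.2857
  r[Y,Y] = 1 (diagonal).

R is symmetric with unit diagonal. Assembling:

R = [[1, -0.2857],
 [-0.2857, 1]]


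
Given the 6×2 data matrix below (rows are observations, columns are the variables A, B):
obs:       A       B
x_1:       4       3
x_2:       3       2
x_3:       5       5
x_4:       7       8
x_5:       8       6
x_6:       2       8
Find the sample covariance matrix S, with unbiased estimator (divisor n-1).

Step 1 — column means:
  mean(A) = (4 + 3 + 5 + 7 + 8 + 2) / 6 = 29/6 = 4.8333
  mean(B) = (3 + 2 + 5 + 8 + 6 + 8) / 6 = 32/6 = 5.3333

Step 2 — sample covariance S[i,j] = (1/(n-1)) · Σ_k (x_{k,i} - mean_i) · (x_{k,j} - mean_j), with n-1 = 5.
  S[A,A] = ((-0.8333)·(-0.8333) + (-1.8333)·(-1.8333) + (0.1667)·(0.1667) + (2.1667)·(2.1667) + (3.1667)·(3.1667) + (-2.8333)·(-2.8333)) / 5 = 26.8333/5 = 5.3667
  S[A,B] = ((-0.8333)·(-2.3333) + (-1.8333)·(-3.3333) + (0.1667)·(-0.3333) + (2.1667)·(2.6667) + (3.1667)·(0.6667) + (-2.8333)·(2.6667)) / 5 = 8.3333/5 = 1.6667
  S[B,B] = ((-2.3333)·(-2.3333) + (-3.3333)·(-3.3333) + (-0.3333)·(-0.3333) + (2.6667)·(2.6667) + (0.6667)·(0.6667) + (2.6667)·(2.6667)) / 5 = 31.3333/5 = 6.2667

S is symmetric (S[j,i] = S[i,j]). Assembling:

S = [[5.3667, 1.6667],
 [1.6667, 6.2667]]


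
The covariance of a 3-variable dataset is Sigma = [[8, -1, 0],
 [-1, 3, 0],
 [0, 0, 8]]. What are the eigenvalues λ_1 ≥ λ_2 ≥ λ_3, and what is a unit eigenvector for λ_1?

Step 1 — characteristic polynomial p(λ) = det(λI - Sigma) = λ³ - tr·λ² + c_1·λ - det, where tr = trace, c_1 = sum of the principal 2×2 minors, det = det(Sigma):
  tr = 8 + 3 + 8 = 19,
  c_1 = (8·3 - (-1)²) + (8·8 - (0)²) + (3·8 - (0)²) = 23 + 64 + 24 = 111,
  det = 8·(3·8 - (0)²) - (-1)·((-1)·8 - (0)·(0)) + (0)·((-1)·(0) - 3·(0)) = 8·(24) - (-1)·(-8) + (0)·(0) = 184.
  So p(λ) = λ³ - 19λ² + 111λ - 184.
Step 2 — look for an integer root (rational root theorem: any rational root is an integer divisor of 184). Testing λ = 8:
  p(8) = 512 - 1216 + 888 - 184 = 0  ✓
  Dividing out (λ - 8): p(λ) = (λ - 8)(λ² - 11λ + 23).
Step 3 — remaining eigenvalues from the quadratic λ² - 11λ + 23 = 0:
  Δ = 11² - 4·23 = 121 - 92 = 29,  λ = (11 ± √29)/2 = (11 ± 5.3852)/2 ≈ 8.1926 or 2.8074.
  Sorted: λ_1 = 8.1926,  λ_2 = 8,  λ_3 = 2.8074  (check: sum = 19 = tr ✓).

Step 4 — unit eigenvector for λ_1 ≈ 8.1926: v spans the null space of (Sigma - λ_1 I), whose rows are
  r_1 = (-0.1926, -1, 0),  r_2 = (-1, -5.1926, 0),  r_3 = (0, 0, -0.1926).
  v is orthogonal to every row, so take v ∝ r_1 × r_3 = ((-1)·(-0.1926) - (0)·(0), (0)·(0) - (-0.1926)·(-0.1926), (-0.1926)·(0) - (-1)·(0)) ≈ (0.1926, -0.0371, 0).
  Let u = (0.1926, -0.0371, 0).
  ||u|| = √((0.1926)² + (-0.0371)² + (0)²) = √(0.0385) ≈ 0.1961,  v_1 = u/||u|| ≈ (0.982, -0.1891, 0) (||v_1|| = 1).

λ_1 = 8.1926,  λ_2 = 8,  λ_3 = 2.8074;  v_1 ≈ (0.982, -0.1891, 0)


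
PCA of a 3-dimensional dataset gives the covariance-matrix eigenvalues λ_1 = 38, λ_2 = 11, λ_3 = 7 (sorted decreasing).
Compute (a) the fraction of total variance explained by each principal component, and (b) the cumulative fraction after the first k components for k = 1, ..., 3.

Step 1 — total variance = trace(Sigma) = Σ λ_i = 38 + 11 + 7 = 56.

Step 2 — fraction explained by component i = λ_i / Σ λ:
  PC1: 38/56 = 0.6786
  PC2: 11/56 = 0.1964
  PC3: 7/56 = 0.125

Step 3 — cumulative fraction after k components = (λ_1 + ... + λ_k) / Σ λ:
  k = 1: 38/56 = 0.6786
  k = 2: (38 + 11)/56 = 49/56 = 0.875
  k = 3: (38 + 11 + 7)/56 = 56/56 = 1

Summary (fraction, with percent):

explained: PC1 0.6786 (67.86%), PC2 0.1964 (19.64%), PC3 0.125 (12.5%);  cumulative: 0.6786, 0.875, 1


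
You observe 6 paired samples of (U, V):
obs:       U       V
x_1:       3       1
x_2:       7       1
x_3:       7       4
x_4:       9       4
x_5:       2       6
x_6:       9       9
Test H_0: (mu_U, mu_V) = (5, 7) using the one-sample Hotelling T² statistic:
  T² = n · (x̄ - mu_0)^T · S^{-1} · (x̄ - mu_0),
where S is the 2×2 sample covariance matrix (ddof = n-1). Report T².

Step 1 — sample mean vector:
  mean(U) = (3 + 7 + 7 + 9 + 2 + 9) / 6 = 37/6 = 6.1667
  mean(V) = (1 + 1 + 4 + 4 + 6 + 9) / 6 = 25/6 = 4.1667
  x̄ = (6.1667, 4.1667),  deviation x̄ - mu_0 = (6.1667, 4.1667) - (5, 7) = (1.1667, -2.8333).

Step 2 — sample covariance matrix, S[i,j] = (1/(n-1)) · Σ_k (x_{k,i} - mean_i) · (x_{k,j} - mean_j), divisor n-1 = 5:
  S[U,U] = ((-3.1667)·(-3.1667) + (0.8333)·(0.8333) + (0.8333)·(0.8333) + (2.8333)·(2.8333) + (-4.1667)·(-4.1667) + (2.8333)·(2.8333)) / 5 = 44.8333/5 = 8.9667
  S[U,V] = ((-3.1667)·(-3.1667) + (0.8333)·(-3.1667) + (0.8333)·(-0.1667) + (2.8333)·(-0.1667) + (-4.1667)·(1.8333) + (2.8333)·(4.8333)) / 5 = 12.8333/5 = 2.5667
  S[V,V] = ((-3.1667)·(-3.1667) + (-3.1667)·(-3.1667) + (-0.1667)·(-0.1667) + (-0.1667)·(-0.1667) + (1.8333)·(1.8333) + (4.8333)·(4.8333)) / 5 = 46.8333/5 = 9.3667
  S = [[8.9667, 2.5667],
 [2.5667, 9.3667]].

Step 3 — invert S. det(S) = 8.9667·9.3667 - (2.5667)² = 77.4.
  S^{-1} = (1/det) · [[d, -b], [-b, a]] = [[0.121, -0.0332],
 [-0.0332, 0.1158]].

Step 4 — quadratic form (x̄ - mu_0)^T · S^{-1} · (x̄ - mu_0):
  S^{-1} · (x̄ - mu_0) = (0.2351, -0.3669),
  (x̄ - mu_0)^T · [...] = (1.1667)·(0.2351) + (-2.8333)·(-0.3669) = 1.314.

Step 5 — scale by n: T² = 6 · 1.314 = 7.8837.

T² ≈ 7.8837


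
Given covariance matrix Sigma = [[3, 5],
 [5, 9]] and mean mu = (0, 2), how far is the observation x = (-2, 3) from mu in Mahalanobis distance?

Step 1 — centre the observation: (x - mu) = (-2, 1).

Step 2 — invert Sigma. det(Sigma) = 3·9 - (5)² = 2.
  Sigma^{-1} = (1/det) · [[d, -b], [-b, a]] = [[4.5, -2.5],
 [-2.5, 1.5]].

Step 3 — form the quadratic (x - mu)^T · Sigma^{-1} · (x - mu):
  Sigma^{-1} · (x - mu) = (-11.5, 6.5).
  (x - mu)^T · [Sigma^{-1} · (x - mu)] = (-2)·(-11.5) + (1)·(6.5) = 29.5.

Step 4 — take square root: d = √(29.5) ≈ 5.4314.

d(x, mu) = √(29.5) ≈ 5.4314


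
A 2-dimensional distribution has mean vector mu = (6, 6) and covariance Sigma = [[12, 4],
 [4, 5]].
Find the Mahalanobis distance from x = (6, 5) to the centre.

Step 1 — centre the observation: (x - mu) = (0, -1).

Step 2 — invert Sigma. det(Sigma) = 12·5 - (4)² = 44.
  Sigma^{-1} = (1/det) · [[d, -b], [-b, a]] = [[0.1136, -0.0909],
 [-0.0909, 0.2727]].

Step 3 — form the quadratic (x - mu)^T · Sigma^{-1} · (x - mu):
  Sigma^{-1} · (x - mu) = (0.0909, -0.2727).
  (x - mu)^T · [Sigma^{-1} · (x - mu)] = (0)·(0.0909) + (-1)·(-0.2727) = 0.2727.

Step 4 — take square root: d = √(0.2727) ≈ 0.5222.

d(x, mu) = √(0.2727) ≈ 0.5222


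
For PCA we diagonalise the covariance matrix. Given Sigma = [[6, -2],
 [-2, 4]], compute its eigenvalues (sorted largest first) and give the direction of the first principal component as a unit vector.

Step 1 — characteristic polynomial of 2×2 Sigma:
  det(Sigma - λI) = λ² - trace · λ + det = 0.
  trace = 6 + 4 = 10, det = 6·4 - (-2)² = 20.
Step 2 — discriminant:
  Δ = trace² - 4·det = 100 - 80 = 20.
Step 3 — eigenvalues:
  λ = (trace ± √Δ)/2 = (10 ± 4.4721)/2,
  λ_1 = 7.2361,  λ_2 = 2.7639.

Step 4 — unit eigenvector for λ_1: solve (Sigma - λ_1 I)v = 0. First row:
  (6 - 7.2361)·v_x + (-2)·v_y = 0, i.e. (-1.2361)·v_x + (-2)·v_y = 0,
  so v ∝ (b, λ_1 - a) = (-2, 1.2361); multiply by -1 so the first entry is positive: u = (2, -1.2361).
  ||u|| = √((2)² + (-1.2361)²) = √(5.5279) ≈ 2.3511,
  v_1 = u/||u|| ≈ (0.8507, -0.5257) (||v_1|| = 1).

λ_1 = 7.2361,  λ_2 = 2.7639;  v_1 ≈ (0.8507, -0.5257)


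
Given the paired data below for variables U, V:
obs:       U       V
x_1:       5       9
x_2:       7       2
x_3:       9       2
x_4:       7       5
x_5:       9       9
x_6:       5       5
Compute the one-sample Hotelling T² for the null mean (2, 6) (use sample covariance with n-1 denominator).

Step 1 — sample mean vector:
  mean(U) = (5 + 7 + 9 + 7 + 9 + 5) / 6 = 42/6 = 7
  mean(V) = (9 + 2 + 2 + 5 + 9 + 5) / 6 = 32/6 = 5.3333
  x̄ = (7, 5.3333),  deviation x̄ - mu_0 = (7, 5.3333) - (2, 6) = (5, -0.6667).

Step 2 — sample covariance matrix, S[i,j] = (1/(n-1)) · Σ_k (x_{k,i} - mean_i) · (x_{k,j} - mean_j), divisor n-1 = 5:
  S[U,U] = ((-2)·(-2) + (0)·(0) + (2)·(2) + (0)·(0) + (2)·(2) + (-2)·(-2)) / 5 = 16/5 = 3.2
  S[U,V] = ((-2)·(3.6667) + (0)·(-3.3333) + (2)·(-3.3333) + (0)·(-0.3333) + (2)·(3.6667) + (-2)·(-0.3333)) / 5 = -6/5 = -1.2
  S[V,V] = ((3.6667)·(3.6667) + (-3.3333)·(-3.3333) + (-3.3333)·(-3.3333) + (-0.3333)·(-0.3333) + (3.6667)·(3.6667) + (-0.3333)·(-0.3333)) / 5 = 49.3333/5 = 9.8667
  S = [[3.2, -1.2],
 [-1.2, 9.8667]].

Step 3 — invert S. det(S) = 3.2·9.8667 - (-1.2)² = 30.1333.
  S^{-1} = (1/det) · [[d, -b], [-b, a]] = [[0.3274, 0.0398],
 [0.0398, 0.1062]].

Step 4 — quadratic form (x̄ - mu_0)^T · S^{-1} · (x̄ - mu_0):
  S^{-1} · (x̄ - mu_0) = (1.6106, 0.1283),
  (x̄ - mu_0)^T · [...] = (5)·(1.6106) + (-0.6667)·(0.1283) = 7.9676.

Step 5 — scale by n: T² = 6 · 7.9676 = 47.8053.

T² ≈ 47.8053


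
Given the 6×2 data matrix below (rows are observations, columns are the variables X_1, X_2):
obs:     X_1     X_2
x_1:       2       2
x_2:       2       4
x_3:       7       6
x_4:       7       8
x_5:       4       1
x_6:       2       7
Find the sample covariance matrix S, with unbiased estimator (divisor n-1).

Step 1 — column means:
  mean(X_1) = (2 + 2 + 7 + 7 + 4 + 2) / 6 = 24/6 = 4
  mean(X_2) = (2 + 4 + 6 + 8 + 1 + 7) / 6 = 28/6 = 4.6667

Step 2 — sample covariance S[i,j] = (1/(n-1)) · Σ_k (x_{k,i} - mean_i) · (x_{k,j} - mean_j), with n-1 = 5.
  S[X_1,X_1] = ((-2)·(-2) + (-2)·(-2) + (3)·(3) + (3)·(3) + (0)·(0) + (-2)·(-2)) / 5 = 30/5 = 6
  S[X_1,X_2] = ((-2)·(-2.6667) + (-2)·(-0.6667) + (3)·(1.3333) + (3)·(3.3333) + (0)·(-3.6667) + (-2)·(2.3333)) / 5 = 16/5 = 3.2
  S[X_2,X_2] = ((-2.6667)·(-2.6667) + (-0.6667)·(-0.6667) + (1.3333)·(1.3333) + (3.3333)·(3.3333) + (-3.6667)·(-3.6667) + (2.3333)·(2.3333)) / 5 = 39.3333/5 = 7.8667

S is symmetric (S[j,i] = S[i,j]). Assembling:

S = [[6, 3.2],
 [3.2, 7.8667]]


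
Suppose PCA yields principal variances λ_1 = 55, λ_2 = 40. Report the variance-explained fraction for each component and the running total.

Step 1 — total variance = trace(Sigma) = Σ λ_i = 55 + 40 = 95.

Step 2 — fraction explained by component i = λ_i / Σ λ:
  PC1: 55/95 = 0.5789
  PC2: 40/95 = 0.4211

Step 3 — cumulative fraction after k components = (λ_1 + ... + λ_k) / Σ λ:
  k = 1: 55/95 = 0.5789
  k = 2: (55 + 40)/95 = 95/95 = 1

Summary (fraction, with percent):

explained: PC1 0.5789 (57.89%), PC2 0.4211 (42.11%);  cumulative: 0.5789, 1


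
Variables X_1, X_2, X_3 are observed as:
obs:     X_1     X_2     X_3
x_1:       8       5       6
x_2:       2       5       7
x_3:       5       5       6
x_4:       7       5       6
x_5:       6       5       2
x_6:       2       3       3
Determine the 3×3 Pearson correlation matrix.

Step 1 — column means:
  mean(X_1) = (8 + 2 + 5 + 7 + 6 + 2) / 6 = 30/6 = 5
  mean(X_2) = (5 + 5 + 5 + 5 + 5 + 3) / 6 = 28/6 = 4.6667
  mean(X_3) = (6 + 7 + 6 + 6 + 2 + 3) / 6 = 30/6 = 5

Step 2 — sample variances and covariances s[i,j] = (1/(n-1)) · Σ_k (x_{k,i} - mean_i) · (x_{k,j} - mean_j), with n-1 = 5:
  s[X_1,X_1] = ((3)·(3) + (-3)·(-3) + (0)·(0) + (2)·(2) + (1)·(1) + (-3)·(-3)) / 5 = 32/5 = 6.4
  s[X_1,X_2] = ((3)·(0.3333) + (-3)·(0.3333) + (0)·(0.3333) + (2)·(0.3333) + (1)·(0.3333) + (-3)·(-1.6667)) / 5 = 6/5 = 1.2
  s[X_1,X_3] = ((3)·(1) + (-3)·(2) + (0)·(1) + (2)·(1) + (1)·(-3) + (-3)·(-2)) / 5 = 2/5 = 0.4
  s[X_2,X_2] = ((0.3333)·(0.3333) + (0.3333)·(0.3333) + (0.3333)·(0.3333) + (0.3333)·(0.3333) + (0.3333)·(0.3333) + (-1.6667)·(-1.6667)) / 5 = 3.3333/5 = 0.6667
  s[X_2,X_3] = ((0.3333)·(1) + (0.3333)·(2) + (0.3333)·(1) + (0.3333)·(1) + (0.3333)·(-3) + (-1.6667)·(-2)) / 5 = 4/5 = 0.8
  s[X_3,X_3] = ((1)·(1) + (2)·(2) + (1)·(1) + (1)·(1) + (-3)·(-3) + (-2)·(-2)) / 5 = 20/5 = 4
  Sample standard deviations s_i = √(s[i,i]):
  s(X_1) = √(6.4) = 2.5298
  s(X_2) = √(0.6667) = 0.8165
  s(X_3) = √(4) = 2

Step 3 — r_{ij} = s_{ij} / (s_i · s_j):
  r[X_1,X_1] = 1 (diagonal).
  r[X_1,X_2] = 1.2 / (2.5298 · 0.8165) = 1.2 / 2.0656 = 0.5809
  r[X_1,X_3] = 0.4 / (2.5298 · 2) = 0.4 / 5.0596 = 0.0791
  r[X_2,X_2] = 1 (diagonal).
  r[X_2,X_3] = 0.8 / (0.8165 · 2) = 0.8 / 1.633 = 0.4899
  r[X_3,X_3] = 1 (diagonal).

R is symmetric with unit diagonal. Assembling:

R = [[1, 0.5809, 0.0791],
 [0.5809, 1, 0.4899],
 [0.0791, 0.4899, 1]]


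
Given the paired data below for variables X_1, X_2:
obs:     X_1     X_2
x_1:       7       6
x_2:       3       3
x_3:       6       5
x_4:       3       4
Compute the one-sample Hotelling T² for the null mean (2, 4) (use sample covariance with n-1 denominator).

Step 1 — sample mean vector:
  mean(X_1) = (7 + 3 + 6 + 3) / 4 = 19/4 = 4.75
  mean(X_2) = (6 + 3 + 5 + 4) / 4 = 18/4 = 4.5
  x̄ = (4.75, 4.5),  deviation x̄ - mu_0 = (4.75, 4.5) - (2, 4) = (2.75, 0.5).

Step 2 — sample covariance matrix, S[i,j] = (1/(n-1)) · Σ_k (x_{k,i} - mean_i) · (x_{k,j} - mean_j), divisor n-1 = 3:
  S[X_1,X_1] = ((2.25)·(2.25) + (-1.75)·(-1.75) + (1.25)·(1.25) + (-1.75)·(-1.75)) / 3 = 12.75/3 = 4.25
  S[X_1,X_2] = ((2.25)·(1.5) + (-1.75)·(-1.5) + (1.25)·(0.5) + (-1.75)·(-0.5)) / 3 = 7.5/3 = 2.5
  S[X_2,X_2] = ((1.5)·(1.5) + (-1.5)·(-1.5) + (0.5)·(0.5) + (-0.5)·(-0.5)) / 3 = 5/3 = 1.6667
  S = [[4.25, 2.5],
 [2.5, 1.6667]].

Step 3 — invert S. det(S) = 4.25·1.6667 - (2.5)² = 0.8333.
  S^{-1} = (1/det) · [[d, -b], [-b, a]] = [[2, -3],
 [-3, 5.1]].

Step 4 — quadratic form (x̄ - mu_0)^T · S^{-1} · (x̄ - mu_0):
  S^{-1} · (x̄ - mu_0) = (4, -5.7),
  (x̄ - mu_0)^T · [...] = (2.75)·(4) + (0.5)·(-5.7) = 8.15.

Step 5 — scale by n: T² = 4 · 8.15 = 32.6.

T² ≈ 32.6


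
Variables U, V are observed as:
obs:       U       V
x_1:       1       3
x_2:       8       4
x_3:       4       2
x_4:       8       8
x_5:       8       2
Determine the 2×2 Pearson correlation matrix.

Step 1 — column means:
  mean(U) = (1 + 8 + 4 + 8 + 8) / 5 = 29/5 = 5.8
  mean(V) = (3 + 4 + 2 + 8 + 2) / 5 = 19/5 = 3.8

Step 2 — sample variances and covariances s[i,j] = (1/(n-1)) · Σ_k (x_{k,i} - mean_i) · (x_{k,j} - mean_j), with n-1 = 4:
  s[U,U] = ((-4.8)·(-4.8) + (2.2)·(2.2) + (-1.8)·(-1.8) + (2.2)·(2.2) + (2.2)·(2.2)) / 4 = 40.8/4 = 10.2
  s[U,V] = ((-4.8)·(-0.8) + (2.2)·(0.2) + (-1.8)·(-1.8) + (2.2)·(4.2) + (2.2)·(-1.8)) / 4 = 12.8/4 = 3.2
  s[V,V] = ((-0.8)·(-0.8) + (0.2)·(0.2) + (-1.8)·(-1.8) + (4.2)·(4.2) + (-1.8)·(-1.8)) / 4 = 24.8/4 = 6.2
  Sample standard deviations s_i = √(s[i,i]):
  s(U) = √(10.2) = 3.1937
  s(V) = √(6.2) = 2.49

Step 3 — r_{ij} = s_{ij} / (s_i · s_j):
  r[U,U] = 1 (diagonal).
  r[U,V] = 3.2 / (3.1937 · 2.49) = 3.2 / 7.9524 = 0.4024
  r[V,V] = 1 (diagonal).

R is symmetric with unit diagonal. Assembling:

R = [[1, 0.4024],
 [0.4024, 1]]


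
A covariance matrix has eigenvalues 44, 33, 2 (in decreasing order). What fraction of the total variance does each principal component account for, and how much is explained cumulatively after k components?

Step 1 — total variance = trace(Sigma) = Σ λ_i = 44 + 33 + 2 = 79.

Step 2 — fraction explained by component i = λ_i / Σ λ:
  PC1: 44/79 = 0.557
  PC2: 33/79 = 0.4177
  PC3: 2/79 = 0.0253

Step 3 — cumulative fraction after k components = (λ_1 + ... + λ_k) / Σ λ:
  k = 1: 44/79 = 0.557
  k = 2: (44 + 33)/79 = 77/79 = 0.9747
  k = 3: (44 + 33 + 2)/79 = 79/79 = 1

Summary (fraction, with percent):

explained: PC1 0.557 (55.7%), PC2 0.4177 (41.77%), PC3 0.0253 (2.53%);  cumulative: 0.557, 0.9747, 1


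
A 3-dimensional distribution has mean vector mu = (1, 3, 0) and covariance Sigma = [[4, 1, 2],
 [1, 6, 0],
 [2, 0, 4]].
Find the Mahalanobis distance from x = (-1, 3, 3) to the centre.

Step 1 — centre the observation: (x - mu) = (-2, 0, 3).

Step 2 — invert Sigma (cofactor / det for 3×3, or solve directly):
  Sigma^{-1} = [[0.3529, -0.0588, -0.1765],
 [-0.0588, 0.1765, 0.0294],
 [-0.1765, 0.0294, 0.3382]].

Step 3 — form the quadratic (x - mu)^T · Sigma^{-1} · (x - mu):
  Sigma^{-1} · (x - mu) = (-1.2353, 0.2059, 1.3676).
  (x - mu)^T · [Sigma^{-1} · (x - mu)] = (-2)·(-1.2353) + (0)·(0.2059) + (3)·(1.3676) = 6.5735.

Step 4 — take square root: d = √(6.5735) ≈ 2.5639.

d(x, mu) = √(6.5735) ≈ 2.5639


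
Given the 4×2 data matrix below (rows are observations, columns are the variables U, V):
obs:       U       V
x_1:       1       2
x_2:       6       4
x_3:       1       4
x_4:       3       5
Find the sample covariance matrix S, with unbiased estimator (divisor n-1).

Step 1 — column means:
  mean(U) = (1 + 6 + 1 + 3) / 4 = 11/4 = 2.75
  mean(V) = (2 + 4 + 4 + 5) / 4 = 15/4 = 3.75

Step 2 — sample covariance S[i,j] = (1/(n-1)) · Σ_k (x_{k,i} - mean_i) · (x_{k,j} - mean_j), with n-1 = 3.
  S[U,U] = ((-1.75)·(-1.75) + (3.25)·(3.25) + (-1.75)·(-1.75) + (0.25)·(0.25)) / 3 = 16.75/3 = 5.5833
  S[U,V] = ((-1.75)·(-1.75) + (3.25)·(0.25) + (-1.75)·(0.25) + (0.25)·(1.25)) / 3 = 3.75/3 = 1.25
  S[V,V] = ((-1.75)·(-1.75) + (0.25)·(0.25) + (0.25)·(0.25) + (1.25)·(1.25)) / 3 = 4.75/3 = 1.5833

S is symmetric (S[j,i] = S[i,j]). Assembling:

S = [[5.5833, 1.25],
 [1.25, 1.5833]]


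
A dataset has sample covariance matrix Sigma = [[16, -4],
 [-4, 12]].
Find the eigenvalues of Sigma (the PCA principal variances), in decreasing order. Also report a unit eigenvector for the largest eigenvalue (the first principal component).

Step 1 — characteristic polynomial of 2×2 Sigma:
  det(Sigma - λI) = λ² - trace · λ + det = 0.
  trace = 16 + 12 = 28, det = 16·12 - (-4)² = 176.
Step 2 — discriminant:
  Δ = trace² - 4·det = 784 - 704 = 80.
Step 3 — eigenvalues:
  λ = (trace ± √Δ)/2 = (28 ± 8.9443)/2,
  λ_1 = 18.4721,  λ_2 = 9.5279.

Step 4 — unit eigenvector for λ_1: solve (Sigma - λ_1 I)v = 0. First row:
  (16 - 18.4721)·v_x + (-4)·v_y = 0, i.e. (-2.4721)·v_x + (-4)·v_y = 0,
  so v ∝ (b, λ_1 - a) = (-4, 2.4721); multiply by -1 so the first entry is positive: u = (4, -2.4721).
  ||u|| = √((4)² + (-2.4721)²) = √(22.1115) ≈ 4.7023,
  v_1 = u/||u|| ≈ (0.8507, -0.5257) (||v_1|| = 1).

λ_1 = 18.4721,  λ_2 = 9.5279;  v_1 ≈ (0.8507, -0.5257)


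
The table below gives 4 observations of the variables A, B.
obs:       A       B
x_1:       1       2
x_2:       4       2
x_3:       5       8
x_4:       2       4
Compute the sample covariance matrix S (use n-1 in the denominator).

Step 1 — column means:
  mean(A) = (1 + 4 + 5 + 2) / 4 = 12/4 = 3
  mean(B) = (2 + 2 + 8 + 4) / 4 = 16/4 = 4

Step 2 — sample covariance S[i,j] = (1/(n-1)) · Σ_k (x_{k,i} - mean_i) · (x_{k,j} - mean_j), with n-1 = 3.
  S[A,A] = ((-2)·(-2) + (1)·(1) + (2)·(2) + (-1)·(-1)) / 3 = 10/3 = 3.3333
  S[A,B] = ((-2)·(-2) + (1)·(-2) + (2)·(4) + (-1)·(0)) / 3 = 10/3 = 3.3333
  S[B,B] = ((-2)·(-2) + (-2)·(-2) + (4)·(4) + (0)·(0)) / 3 = 24/3 = 8

S is symmetric (S[j,i] = S[i,j]). Assembling:

S = [[3.3333, 3.3333],
 [3.3333, 8]]
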